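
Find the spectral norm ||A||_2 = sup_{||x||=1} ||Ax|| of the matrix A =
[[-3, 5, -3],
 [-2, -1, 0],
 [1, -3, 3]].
||A||_2 ≈ 7.7813 (= sqrt(largest eigenvalue of A^T A))

||A||_2 = sigma_max(A) = sqrt(lambda_max(A^T A)). Form the symmetric matrix M = A^T A =
[[14, -16, 12],
 [-16, 35, -24],
 [12, -24, 18]].
Its characteristic polynomial (trace, sum of principal 2x2 minors, determinant of M give the coefficients) is
  p(λ) = det(λ I - M) = λ^3 - 67λ^2 + 396λ - 324.
No integer candidate from the rational root theorem (±divisors of 324) is a root, so the roots are irrational. The cubic discriminant is Δ = 217661904 > 0, so there are three distinct real roots. p(0) = -324 and p(1) = 6 have opposite signs, so a root lies in (0, 1); Newton's method refines it to λ ≈ 0.9775. p(5) = 106 and p(6) = -144 have opposite signs, so a root lies in (5, 6); Newton's method refines it to λ ≈ 5.4744. p(60) = -1764 and p(61) = 1506 have opposite signs, so a root lies in (60, 61); Newton's method refines it to λ ≈ 60.5481. Check (Vieta): the three roots sum to 67, matching tr M = 67.
So the eigenvalues of A^T A are ≈ 0.9775, 5.4744, 60.5481 (all ≥ 0, as they must be for A^T A). The largest is λ_max ≈ 60.5481, hence ||A||_2 = sqrt(λ_max) ≈ 7.7813.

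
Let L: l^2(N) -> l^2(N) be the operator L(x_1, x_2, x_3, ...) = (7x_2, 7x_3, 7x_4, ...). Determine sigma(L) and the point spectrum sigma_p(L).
sigma(L) = closed disk {z in C : |z| ≤ 7}; sigma_p(L) = open disk {z in C : |z| < 7}

Note L = 7·V where V is the unit left shift (V x)_k = x_{k+1}; so sigma(L) = 7·sigma(V) and ||L|| = 7||V||. ||L x||^2 = 49sum_{k≥2} |x_k|^2 ≤ 49||x||^2, with equality on {x : x_1 = 0}, so ||L|| = 7. For any lambda with |lambda| < 7, set r = lambda/7 (|r| < 1); the vector x = (1, r, r^2, ...) is in l^2 and satisfies L x = 7(r, r^2, ...) = lambda x, so lambda is an eigenvalue. On the boundary |lambda| = 7 the geometric series diverges, so no l^2 eigenvector exists, but these lambda lie in the approximate point spectrum. Hence sigma(L) is the closed disk of radius 7 and sigma_p(L) is the open disk.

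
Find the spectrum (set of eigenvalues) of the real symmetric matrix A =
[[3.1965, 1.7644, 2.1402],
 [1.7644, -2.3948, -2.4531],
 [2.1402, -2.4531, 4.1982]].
sigma(A) ≈ {-4, 3, 6}

A is real symmetric, so its spectrum consists of real eigenvalues. Expanding the characteristic polynomial of the displayed matrix gives
  det(λ I - A) = p(λ) = λ^3 + (-5)λ^2 + (-18)λ + (72).
Solving p(λ) = 0 yields eigenvalues ≈ -4, 3, 6. (A is shown rounded to 4 decimals, so these recover the underlying integer eigenvalues to within that precision.)
Verification: the trace of A = 5 equals the sum of eigenvalues 5, and det(A) ≈ -71.9995 matches the eigenvalue product -72.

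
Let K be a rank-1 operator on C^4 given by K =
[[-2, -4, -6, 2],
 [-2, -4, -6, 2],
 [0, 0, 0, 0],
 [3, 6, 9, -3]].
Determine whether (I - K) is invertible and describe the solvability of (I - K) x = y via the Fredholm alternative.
(I - K) is invertible (det(I - K) = 10 ≠ 0), so for every y in C^4 the equation (I - K) x = y has a unique solution.

K has rank 1, so it is an outer product K = u v^T: every row of K is a multiple of one row vector. Reading off the entries, u = (-2, -2, 0, 3) and v = (1, 2, 3, -1) (row i of K equals u_i·v^T). A rank-one matrix u v^T satisfies K u = u (v·u) and kills the (3)-dimensional subspace v^⊥, so its characteristic polynomial is lambda^3 (lambda - v·u) with v·u = tr K = -9. Hence the eigenvalues of I - K are 1 (multiplicity 3) and 1 - (-9) = 10, so det(I - K) = 10. (Direct check: I - K =
[[3, 4, 6, -2],
 [2, 5, 6, -2],
 [0, 0, 1, 0],
 [-3, -6, -9, 4]]
has determinant 10.) The finite-dimensional Fredholm alternative says: either (I - K) is invertible, or ker(I - K) ≠ {0} and then range(I - K) = ker((I - K)^*)^⊥, with dim ker(I - K) = dim ker((I - K)^*). Since det(I - K) ≠ 0, 1 is not an eigenvalue of K and ker(I - K) = {0}, so we are in the first case: for every y there is a unique x = (I - K)^(-1) y. Explicitly, by the Sherman–Morrison formula, (I - u v^T)^(-1) = I + u v^T/(1 - v·u), i.e. (I - K)^(-1) = I + K/(10).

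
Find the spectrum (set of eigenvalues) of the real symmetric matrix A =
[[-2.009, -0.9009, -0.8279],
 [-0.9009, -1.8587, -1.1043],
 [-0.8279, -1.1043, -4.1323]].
sigma(A) ≈ {-5, -2, -1}

A is real symmetric, so its spectrum consists of real eigenvalues. Expanding the characteristic polynomial of the displayed matrix gives
  det(λ I - A) = p(λ) = λ^3 + (8)λ^2 + (17)λ + (10).
Solving p(λ) = 0 yields eigenvalues ≈ -5, -2, -1. (A is shown rounded to 4 decimals, so these recover the underlying integer eigenvalues to within that precision.)
Verification: the trace of A = -8 equals the sum of eigenvalues -8, and det(A) ≈ -10.0001 matches the eigenvalue product -10.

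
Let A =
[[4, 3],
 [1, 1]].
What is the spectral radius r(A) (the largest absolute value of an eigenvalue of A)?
r(A) = (5 + sqrt(21))/2 ≈ 4.7913

The eigenvalues of A are the roots of its characteristic polynomial. With M = A (coefficients from the trace and determinant):
  p(λ) = det(λ I - M) = λ^2 - 5λ + 1.
For λ^2 - 5λ + 1 the discriminant is 21. It is nonnegative but not a perfect square, so the roots are real and irrational: λ = (5 ± sqrt(21))/2 ≈ 4.7913, 0.2087.
Thus the eigenvalues (to 4 decimals) are 4.7913 (modulus 4.7913); 0.2087 (modulus 0.2087). The spectral radius is the largest modulus: r(A) = (5 + sqrt(21))/2 ≈ 4.7913. (Cross-check: r(A) ≤ ||A||_2 ≈ 5.1926; equality holds whenever A is normal, though it can also hold for some non-normal A.)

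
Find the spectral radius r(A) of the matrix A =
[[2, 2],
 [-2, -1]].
r(A) = sqrt(2) ≈ 1.4142

The eigenvalues of A are the roots of its characteristic polynomial. With M = A (coefficients from the trace and determinant):
  p(λ) = det(λ I - M) = λ^2 - λ + 2.
For λ^2 - λ + 2 the discriminant is -7. It is negative, so the roots are the complex-conjugate pair λ = 1/2 ± (sqrt(7)/2) i ≈ 0.5 ± 1.3229i. For a conjugate pair the product of the roots equals the constant term, so |λ|^2 = 2 and |λ| = sqrt(2) ≈ 1.4142.
Thus the eigenvalues (to 4 decimals) are 0.5 ± 1.3229i (modulus 1.4142). The spectral radius is the largest modulus: r(A) = sqrt(2) ≈ 1.4142. (Cross-check: r(A) ≤ ||A||_2 ≈ 3.5616; equality holds whenever A is normal, though it can also hold for some non-normal A.)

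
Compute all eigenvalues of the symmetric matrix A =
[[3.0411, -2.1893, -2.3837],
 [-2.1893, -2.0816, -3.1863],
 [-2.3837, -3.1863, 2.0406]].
sigma(A) ≈ {-5, 3, 5}

A is real symmetric, so its spectrum consists of real eigenvalues. Expanding the characteristic polynomial of the displayed matrix gives
  det(λ I - A) = p(λ) = λ^3 + (-3)λ^2 + (-25)λ + (75.0017).
Solving p(λ) = 0 yields eigenvalues ≈ -5, 3, 5. (A is shown rounded to 4 decimals, so these recover the underlying integer eigenvalues to within that precision.)
Verification: the trace of A = 3 equals the sum of eigenvalues 3, and det(A) ≈ -75.0017 matches the eigenvalue product -75.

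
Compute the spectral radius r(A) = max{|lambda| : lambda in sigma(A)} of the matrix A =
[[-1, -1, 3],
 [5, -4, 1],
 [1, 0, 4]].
r(A) ≈ 4.4752

The eigenvalues of A are the roots of its characteristic polynomial. With M = A (coefficients from the trace, the sum of principal 2x2 minors, and det A):
  p(λ) = det(λ I - M) = λ^3 + λ^2 - 14λ - 47.
No integer candidate from the rational root theorem (±divisors of 47) is a root, so the roots are irrational. The cubic discriminant is Δ = -36439 < 0, so there is one real root and a complex-conjugate pair. p(4) = -23 and p(5) = 33 have opposite signs, so a root lies in (4, 5); Newton's method refines it to λ ≈ 4.4752. Dividing out (λ - (4.4752)) leaves approximately λ^2 + 5.4752λ + 10.5024. For λ^2 + 5.4752λ + 10.5024 the discriminant is -12.032. It is negative, so the remaining roots are the complex-conjugate pair λ ≈ -2.7376 ± 1.7344i. Their product equals the constant term, so |λ|^2 ≈ 10.5024 and |λ| ≈ 3.2407.
Thus the eigenvalues (to 4 decimals) are 4.4752 (modulus 4.4752); -2.7376 ± 1.7344i (modulus 3.2407). The spectral radius is the largest modulus: r(A) ≈ 4.4752. (Cross-check: r(A) ≤ ||A||_2 ≈ 6.7662; equality holds whenever A is normal, though it can also hold for some non-normal A.)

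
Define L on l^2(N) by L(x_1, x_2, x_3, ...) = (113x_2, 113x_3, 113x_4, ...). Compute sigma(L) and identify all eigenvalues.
sigma(L) = closed disk {z in C : |z| ≤ 113}; sigma_p(L) = open disk {z in C : |z| < 113}

Note L = 113·V where V is the unit left shift (V x)_k = x_{k+1}; so sigma(L) = 113·sigma(V) and ||L|| = 113||V||. ||L x||^2 = 12769sum_{k≥2} |x_k|^2 ≤ 12769||x||^2, with equality on {x : x_1 = 0}, so ||L|| = 113. For any lambda with |lambda| < 113, set r = lambda/113 (|r| < 1); the vector x = (1, r, r^2, ...) is in l^2 and satisfies L x = 113(r, r^2, ...) = lambda x, so lambda is an eigenvalue. On the boundary |lambda| = 113 the geometric series diverges, so no l^2 eigenvector exists, but these lambda lie in the approximate point spectrum. Hence sigma(L) is the closed disk of radius 113 and sigma_p(L) is the open disk.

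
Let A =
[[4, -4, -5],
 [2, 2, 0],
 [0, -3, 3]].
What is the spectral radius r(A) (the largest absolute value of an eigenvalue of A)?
r(A) ≈ 5.3741

The eigenvalues of A are the roots of its characteristic polynomial. With M = A (coefficients from the trace, the sum of principal 2x2 minors, and det A):
  p(λ) = det(λ I - M) = λ^3 - 9λ^2 + 34λ - 78.
No integer candidate from the rational root theorem (±divisors of 78) is a root, so the roots are irrational. The cubic discriminant is Δ = -25672 < 0, so there is one real root and a complex-conjugate pair. p(5) = -8 and p(6) = 18 have opposite signs, so a root lies in (5, 6); Newton's method refines it to λ ≈ 5.3741. Dividing out (λ - (5.3741)) leaves approximately λ^2 - 3.6259λ + 14.5141. For λ^2 - 3.6259λ + 14.5141 the discriminant is -44.9091. It is negative, so the remaining roots are the complex-conjugate pair λ ≈ 1.8129 ± 3.3507i. Their product equals the constant term, so |λ|^2 ≈ 14.5141 and |λ| ≈ 3.8097.
Thus the eigenvalues (to 4 decimals) are 5.3741 (modulus 5.3741); 1.8129 ± 3.3507i (modulus 3.8097). The spectral radius is the largest modulus: r(A) ≈ 5.3741. (Cross-check: r(A) ≤ ||A||_2 ≈ 7.5653; equality holds whenever A is normal, though it can also hold for some non-normal A.)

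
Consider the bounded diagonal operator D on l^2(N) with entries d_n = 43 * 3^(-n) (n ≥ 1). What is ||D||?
||D|| = 43/3 (attained at n = 1)

For D diagonal, ||D|| = sup_n |d_n|. The sequence d_n = 43 * 3^(-n) is positive and strictly decreasing (ratio 3^(-1) < 1), so the supremum is d_1 = 43/3. Hence ||D|| = 43/3.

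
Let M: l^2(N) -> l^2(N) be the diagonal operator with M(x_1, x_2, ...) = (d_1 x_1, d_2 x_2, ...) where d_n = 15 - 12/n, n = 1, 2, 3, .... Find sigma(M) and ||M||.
sigma(M) = {15 - 12/n : n ≥ 1} ∪ {15}; ||M|| = 15

A bounded diagonal operator on l^2 with diagonal entries d_n has spectrum equal to the closure of {d_n : n ≥ 1}: every d_n is an eigenvalue (with eigenvector e_n), so {d_n} ⊂ sigma(M); the spectrum is closed, so its closure is too; and for lambda not in the closure, (M - lambda I) has bounded inverse (the diagonal entries 1/(d_n - lambda) are bounded). For our sequence d_n = 15 - 12/n, n = 1, 2, 3, ...:
  - {d_n} = {15 - 12/n : n ≥ 1}; the only limit point is 15
  - closure = {15 - 12/n : n ≥ 1} ∪ {15}
For the norm: a diagonal operator has ||M|| = sup_n |d_n|. Here d_n = 15 - 12/n increases monotonically from d_1 = 3 toward 15, with all terms in [3, 15); so sup_n |d_n| = 15 (the supremum is the limit, not attained). So ||M|| = 15.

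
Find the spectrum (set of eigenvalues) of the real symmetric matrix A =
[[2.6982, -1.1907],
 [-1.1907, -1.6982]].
sigma(A) ≈ {-2, 3}

A is real symmetric, so its spectrum consists of real eigenvalues. Expanding the characteristic polynomial of the displayed matrix gives
  det(λ I - A) = p(λ) = λ^2 + (-1)λ + (-6).
Solving p(λ) = 0 yields eigenvalues ≈ -2, 3. (A is shown rounded to 4 decimals, so these recover the underlying integer eigenvalues to within that precision.)
Verification: the trace of A = 1 equals the sum of eigenvalues 1, and det(A) ≈ -5.9998 matches the eigenvalue product -6.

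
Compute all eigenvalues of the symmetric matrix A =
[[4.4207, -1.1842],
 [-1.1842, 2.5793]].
sigma(A) ≈ {2, 5}

A is real symmetric, so its spectrum consists of real eigenvalues. Expanding the characteristic polynomial of the displayed matrix gives
  det(λ I - A) = p(λ) = λ^2 + (-7)λ + (10).
Solving p(λ) = 0 yields eigenvalues ≈ 2, 5. (A is shown rounded to 4 decimals, so these recover the underlying integer eigenvalues to within that precision.)
Verification: the trace of A = 7 equals the sum of eigenvalues 7, and det(A) ≈ 10.0000 matches the eigenvalue product 10.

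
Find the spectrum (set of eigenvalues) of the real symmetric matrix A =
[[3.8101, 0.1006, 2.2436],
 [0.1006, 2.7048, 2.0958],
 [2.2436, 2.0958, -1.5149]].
sigma(A) ≈ {-3, 3, 5}

A is real symmetric, so its spectrum consists of real eigenvalues. Expanding the characteristic polynomial of the displayed matrix gives
  det(λ I - A) = p(λ) = λ^3 + (-5)λ^2 + (-9)λ + (45.0011).
Solving p(λ) = 0 yields eigenvalues ≈ -3, 3, 5. (A is shown rounded to 4 decimals, so these recover the underlying integer eigenvalues to within that precision.)
Verification: the trace of A = 5 equals the sum of eigenvalues 5, and det(A) ≈ -45.0011 matches the eigenvalue product -45.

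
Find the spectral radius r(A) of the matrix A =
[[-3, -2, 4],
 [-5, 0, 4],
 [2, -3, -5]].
r(A) = sqrt(29) ≈ 5.3852

The eigenvalues of A are the roots of its characteristic polynomial. With M = A (coefficients from the trace, the sum of principal 2x2 minors, and det A):
  p(λ) = det(λ I - M) = λ^3 + 8λ^2 + 9λ - 58.
By the rational root theorem any rational root is an integer divisor of 58. Testing λ = 2: p(2) = 8 + 32 + 18 - 58 = 0, so λ = 2 is a root. Dividing out (λ - 2) leaves p(λ) = (λ - 2)(λ^2 + 10λ + 29). For λ^2 + 10λ + 29 the discriminant is -16. It is negative, so the roots are the complex-conjugate pair λ = -5 ± (sqrt(16)/2) i ≈ -5 ± 2i. For a conjugate pair the product of the roots equals the constant term, so |λ|^2 = 29 and |λ| = sqrt(29) ≈ 5.3852.
Thus the eigenvalues (to 4 decimals) are -5 ± 2i (modulus 5.3852); 2 (modulus 2). The spectral radius is the largest modulus: r(A) = sqrt(29) ≈ 5.3852. (Cross-check: r(A) ≤ ||A||_2 ≈ 9.5365; equality holds whenever A is normal, though it can also hold for some non-normal A.)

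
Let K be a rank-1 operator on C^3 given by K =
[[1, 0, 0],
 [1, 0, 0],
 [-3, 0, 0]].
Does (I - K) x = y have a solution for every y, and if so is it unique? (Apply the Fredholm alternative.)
(I - K) is singular (det(I - K) = 0, i.e. 1 ∈ sigma(K)). (I - K) x = y is solvable iff y ⊥ ker((I - K)^*) = span{(1, 0, 0)}, i.e. iff y_1 = 0. When solvable, the solutions are x = y + c·(1, 1, -3), c arbitrary (ker(I - K) = span{(1, 1, -3)}, dimension 1).

K has rank 1, so it is an outer product K = u v^T: every row of K is a multiple of one row vector. Reading off the entries, u = (1, 1, -3) and v = (1, 0, 0) (row i of K equals u_i·v^T). A rank-one matrix u v^T satisfies K u = u (v·u) and kills the (2)-dimensional subspace v^⊥, so its characteristic polynomial is lambda^2 (lambda - v·u) with v·u = tr K = 1. Hence the eigenvalues of I - K are 1 (multiplicity 2) and 1 - (1) = 0, so det(I - K) = 0. (Direct check: I - K =
[[0, 0, 0],
 [-1, 1, 0],
 [3, 0, 1]]
has determinant 0.) So 1 is an eigenvalue of K and (I - K) is not invertible. The finite-dimensional Fredholm alternative says: either (I - K) is invertible, or ker(I - K) ≠ {0} and then range(I - K) = ker((I - K)^*)^⊥, with dim ker(I - K) = dim ker((I - K)^*). We are in the second case, so we need both kernels. Kernel of I - K: (I - K) u = u - u (v·u) = u - u = 0, so ker(I - K) = span{u} = span{(1, 1, -3)} (it is exactly 1-dimensional because rank(I - K) = 2). Kernel of the adjoint: K is real, so (I - K)^* = I - K^T = I - v u^T, and (I - v u^T) v = v - v (u·v) = 0; hence ker((I - K)^*) = span{v} = span{(1, 0, 0)}. Therefore (I - K) x = y is solvable iff <y, v> = 0, i.e. iff y_1 = 0. When this holds, K y = u (v·y) = 0, so (I - K) y = y and x = y is a particular solution; the full solution set is the line x = y + c·u = y + c·(1, 1, -3), c ∈ C.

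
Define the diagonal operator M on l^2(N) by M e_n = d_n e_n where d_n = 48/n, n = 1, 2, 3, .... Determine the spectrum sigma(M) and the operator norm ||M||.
sigma(M) = {48/n : n ≥ 1} ∪ {0}; ||M|| = 48

A bounded diagonal operator on l^2 with diagonal entries d_n has spectrum equal to the closure of {d_n : n ≥ 1}: every d_n is an eigenvalue (with eigenvector e_n), so {d_n} ⊂ sigma(M); the spectrum is closed, so its closure is too; and for lambda not in the closure, (M - lambda I) has bounded inverse (the diagonal entries 1/(d_n - lambda) are bounded). For our sequence d_n = 48/n, n = 1, 2, 3, ...:
  - {d_n} = {48/n : n ≥ 1}; the only limit point is 0
  - closure = {48/n : n ≥ 1} ∪ {0}
For the norm: a diagonal operator has ||M|| = sup_n |d_n|. Here d_n = 48/n is positive and decreasing, so sup_n |d_n| = d_1 = 48. So ||M|| = 48.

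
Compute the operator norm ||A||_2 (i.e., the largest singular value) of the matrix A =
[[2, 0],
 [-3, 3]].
||A||_2 = sqrt((22 + sqrt(340))/2) ≈ 4.4966 (= sqrt(largest eigenvalue of A^T A))

||A||_2 = sigma_max(A) = sqrt(lambda_max(A^T A)). Form the symmetric matrix M = A^T A =
[[13, -9],
 [-9, 9]].
Its characteristic polynomial (trace, determinant of M give the coefficients) is
  p(λ) = det(λ I - M) = λ^2 - 22λ + 36.
For λ^2 - 22λ + 36 the discriminant is 340. It is nonnegative but not a perfect square, so the roots are real and irrational: λ = (22 ± sqrt(340))/2 ≈ 20.2195, 1.7805.
So the eigenvalues of A^T A are ≈ 1.7805, 20.2195 (all ≥ 0, as they must be for A^T A). The largest is λ_max = (22 + sqrt(340))/2 ≈ 20.2195, hence ||A||_2 = sqrt(λ_max) = sqrt((22 + sqrt(340))/2) ≈ 4.4966.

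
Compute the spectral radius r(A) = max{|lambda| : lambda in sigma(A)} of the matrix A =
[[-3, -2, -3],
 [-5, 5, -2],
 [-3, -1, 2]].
r(A) ≈ 6.1338

The eigenvalues of A are the roots of its characteristic polynomial. With M = A (coefficients from the trace, the sum of principal 2x2 minors, and det A):
  p(λ) = det(λ I - M) = λ^3 - 4λ^2 - 32λ + 116.
No integer candidate from the rational root theorem (±divisors of 116) is a root, so the roots are irrational. The cubic discriminant is Δ = 81104 > 0, so there are three distinct real roots. p(-6) = -52 and p(-5) = 51 have opposite signs, so a root lies in (-6, -5); Newton's method refines it to λ ≈ -5.5446. p(3) = 11 and p(4) = -12 have opposite signs, so a root lies in (3, 4); Newton's method refines it to λ ≈ 3.4108. p(6) = -4 and p(7) = 39 have opposite signs, so a root lies in (6, 7); Newton's method refines it to λ ≈ 6.1338. Check (Vieta): the three roots sum to 4, matching tr M = 4.
Thus the eigenvalues (to 4 decimals) are -5.5446 (modulus 5.5446); 3.4108 (modulus 3.4108); 6.1338 (modulus 6.1338). The spectral radius is the largest modulus: r(A) ≈ 6.1338. (Cross-check: r(A) ≤ ||A||_2 ≈ 7.6544; equality holds whenever A is normal, though it can also hold for some non-normal A.)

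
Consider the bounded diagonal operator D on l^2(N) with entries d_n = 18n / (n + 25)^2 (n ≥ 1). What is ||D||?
||D|| = 9/50 (attained at n = 25)

For D diagonal, ||D|| = sup_n |d_n|. Treat f(x) = 18x / (x + 25)^2 for real x > 0. By the quotient rule, f'(x) = 18(25 - x)/(x + 25)^3, which is positive for x < 25 and negative for x > 25. So f has a unique maximum at x = 25, and since 25 is a positive integer, the supremum over n ≥ 1 is attained at n = 25: d_25 = 18·25/(25 + 25)^2 = 18·25/2500 = 9/50. Hence ||D|| = 9/50.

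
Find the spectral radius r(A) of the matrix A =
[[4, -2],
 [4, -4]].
r(A) = sqrt(32)/2 ≈ 2.8284

The eigenvalues of A are the roots of its characteristic polynomial. With M = A (coefficients from the trace and determinant):
  p(λ) = det(λ I - M) = λ^2 - 8.
For λ^2 - 8 the discriminant is 32. It is nonnegative but not a perfect square, so the roots are real and irrational: λ = ± sqrt(32)/2 ≈ 2.8284, -2.8284.
Thus the eigenvalues (to 4 decimals) are 2.8284 (modulus 2.8284); -2.8284 (modulus 2.8284). The spectral radius is the largest modulus: r(A) = sqrt(32)/2 ≈ 2.8284. (Cross-check: r(A) ≤ ||A||_2 ≈ 7.1231; equality holds whenever A is normal, though it can also hold for some non-normal A.)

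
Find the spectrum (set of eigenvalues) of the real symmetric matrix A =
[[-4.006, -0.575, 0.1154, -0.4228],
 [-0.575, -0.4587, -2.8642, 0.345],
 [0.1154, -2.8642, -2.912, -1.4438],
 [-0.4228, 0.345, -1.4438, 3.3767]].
sigma(A) ≈ {-5, -4, 1, 4}

A is real symmetric, so its spectrum consists of real eigenvalues. Expanding the characteristic polynomial of the displayed matrix gives
  det(λ I - A) = p(λ) = λ^4 + (4)λ^3 + (-21)λ^2 + (-64)λ + (80).
Solving p(λ) = 0 yields eigenvalues ≈ -5, -4, 1, 4. (A is shown rounded to 4 decimals, so these recover the underlying integer eigenvalues to within that precision.)
Verification: the trace of A = -4 equals the sum of eigenvalues -4, and det(A) ≈ 80.0003 matches the eigenvalue product 80.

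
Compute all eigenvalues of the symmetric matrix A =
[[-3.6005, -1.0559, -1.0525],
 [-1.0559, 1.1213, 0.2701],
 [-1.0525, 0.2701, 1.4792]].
sigma(A) ≈ {-4, 1, 2}

A is real symmetric, so its spectrum consists of real eigenvalues. Expanding the characteristic polynomial of the displayed matrix gives
  det(λ I - A) = p(λ) = λ^3 + (1)λ^2 + (-10)λ + (8).
Solving p(λ) = 0 yields eigenvalues ≈ -4, 1, 2. (A is shown rounded to 4 decimals, so these recover the underlying integer eigenvalues to within that precision.)
Verification: the trace of A = -1 equals the sum of eigenvalues -1, and det(A) ≈ -8.0002 matches the eigenvalue product -8.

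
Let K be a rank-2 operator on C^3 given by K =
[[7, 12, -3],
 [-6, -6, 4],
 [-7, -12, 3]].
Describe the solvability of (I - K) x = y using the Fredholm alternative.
(I - K) is invertible (det(I - K) = 57 ≠ 0), so for every y in C^3 the equation (I - K) x = y has a unique solution.

K has rank 2 and factors as K = U V^T = u1 v1^T + u2 v2^T with u1 = (-1, 0, 1), v1 = (2, -3, -3), u2 = (3, -2, -3), v2 = (3, 3, -2) (multiplying out reproduces the displayed K). The nonzero eigenvalues of U V^T coincide with those of the 2 x 2 matrix G = V^T U = [[v1·u1, v1·u2], [v2·u1, v2·u2]] = [[-5, 21], [-5, 9]], and by the Sylvester determinant identity det(I_3 - U V^T) = det(I_2 - V^T U) = det([[6, -21], [5, -8]]) = (6)(-8) - (-21)(5) = 57. (Direct check: I - K =
[[-6, -12, 3],
 [6, 7, -4],
 [7, 12, -2]]
has determinant 57.) The finite-dimensional Fredholm alternative says: either (I - K) is invertible, or ker(I - K) ≠ {0} and then range(I - K) = ker((I - K)^*)^⊥, with dim ker(I - K) = dim ker((I - K)^*). Since det(I - K) ≠ 0, 1 is not an eigenvalue of K and ker(I - K) = {0}, so we are in the first case: for every y there is a unique x = (I - K)^(-1) y. (Explicitly, by the Woodbury identity, (I - U V^T)^(-1) = I + U (I_2 - G)^(-1) V^T.)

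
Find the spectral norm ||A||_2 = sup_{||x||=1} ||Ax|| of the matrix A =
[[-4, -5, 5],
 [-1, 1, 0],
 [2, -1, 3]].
||A||_2 ≈ 8.287 (= sqrt(largest eigenvalue of A^T A))

||A||_2 = sigma_max(A) = sqrt(lambda_max(A^T A)). Form the symmetric matrix M = A^T A =
[[21, 17, -14],
 [17, 27, -28],
 [-14, -28, 34]].
Its characteristic polynomial (trace, sum of principal 2x2 minors, determinant of M give the coefficients) is
  p(λ) = det(λ I - M) = λ^3 - 82λ^2 + 930λ - 1024.
No integer candidate from the rational root theorem (±divisors of 1024) is a root, so the roots are irrational. The cubic discriminant is Δ = 1717069040 > 0, so there are three distinct real roots. p(1) = -175 and p(2) = 516 have opposite signs, so a root lies in (1, 2); Newton's method refines it to λ ≈ 1.2331. p(12) = 56 and p(13) = -595 have opposite signs, so a root lies in (12, 13); Newton's method refines it to λ ≈ 12.0918. p(68) = -2520 and p(69) = 1253 have opposite signs, so a root lies in (68, 69); Newton's method refines it to λ ≈ 68.6751. Check (Vieta): the three roots sum to 82, matching tr M = 82.
So the eigenvalues of A^T A are ≈ 1.2331, 12.0918, 68.6751 (all ≥ 0, as they must be for A^T A). The largest is λ_max ≈ 68.6751, hence ||A||_2 = sqrt(λ_max) ≈ 8.287.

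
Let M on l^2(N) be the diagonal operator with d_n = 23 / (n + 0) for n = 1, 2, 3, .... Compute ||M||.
||M|| = 23 (attained at n = 1)

For M diagonal, ||M|| = sup_n |d_n| = sup_n 23/(n + 0). This is positive and strictly decreasing in n, so the supremum is attained at n = 1: d_1 = 23/(1 + 0) = 23. Hence ||M|| = 23.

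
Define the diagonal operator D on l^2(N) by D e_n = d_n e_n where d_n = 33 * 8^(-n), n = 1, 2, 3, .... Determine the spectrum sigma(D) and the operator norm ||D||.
sigma(D) = {33 * 8^(-n) : n ≥ 1} ∪ {0}; ||D|| = 33/8

A bounded diagonal operator on l^2 with diagonal entries d_n has spectrum equal to the closure of {d_n : n ≥ 1}: every d_n is an eigenvalue (with eigenvector e_n), so {d_n} ⊂ sigma(D); the spectrum is closed, so its closure is too; and for lambda not in the closure, (D - lambda I) has bounded inverse (the diagonal entries 1/(d_n - lambda) are bounded). For our sequence d_n = 33 * 8^(-n), n = 1, 2, 3, ...:
  - {d_n} = {33 * 8^(-n) : n ≥ 1}; the only limit point is 0
  - closure = {33 * 8^(-n) : n ≥ 1} ∪ {0}
For the norm: a diagonal operator has ||D|| = sup_n |d_n|. Here d_n = 33 * 8^(-n) is positive and decreasing, so sup_n |d_n| = d_1 = 33/8. So ||D|| = 33/8.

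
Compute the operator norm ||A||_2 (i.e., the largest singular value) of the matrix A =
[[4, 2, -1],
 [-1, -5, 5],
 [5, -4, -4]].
||A||_2 ≈ 8.4463 (= sqrt(largest eigenvalue of A^T A))

||A||_2 = sigma_max(A) = sqrt(lambda_max(A^T A)). Form the symmetric matrix M = A^T A =
[[42, -7, -29],
 [-7, 45, -11],
 [-29, -11, 42]].
Its characteristic polynomial (trace, sum of principal 2x2 minors, determinant of M give the coefficients) is
  p(λ) = det(λ I - M) = λ^3 - 129λ^2 + 4533λ - 29929.
No integer candidate from the rational root theorem (±divisors of 29929) is a root, so the roots are irrational. The cubic discriminant is Δ = 3206123424 > 0, so there are three distinct real roots. p(8) = -1409 and p(9) = 1148 have opposite signs, so a root lies in (8, 9); Newton's method refines it to λ ≈ 8.541. p(49) = 108 and p(50) = -779 have opposite signs, so a root lies in (49, 50); Newton's method refines it to λ ≈ 49.1195. p(71) = -464 and p(72) = 959 have opposite signs, so a root lies in (71, 72); Newton's method refines it to λ ≈ 71.3395. Check (Vieta): the three roots sum to 129, matching tr M = 129.
So the eigenvalues of A^T A are ≈ 8.541, 49.1195, 71.3395 (all ≥ 0, as they must be for A^T A). The largest is λ_max ≈ 71.3395, hence ||A||_2 = sqrt(λ_max) ≈ 8.4463.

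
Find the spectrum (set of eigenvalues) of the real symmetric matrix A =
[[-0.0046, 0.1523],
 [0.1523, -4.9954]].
sigma(A) ≈ {-5, 0}

A is real symmetric, so its spectrum consists of real eigenvalues. Expanding the characteristic polynomial of the displayed matrix gives
  det(λ I - A) = p(λ) = λ^2 + (5)λ + (0).
Solving p(λ) = 0 yields eigenvalues ≈ -5, 0. (A is shown rounded to 4 decimals, so these recover the underlying integer eigenvalues to within that precision.)
Verification: the trace of A = -5 equals the sum of eigenvalues -5, and det(A) ≈ -0.0002 matches the eigenvalue product 0.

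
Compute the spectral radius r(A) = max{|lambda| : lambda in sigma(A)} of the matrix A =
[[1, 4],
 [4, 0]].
r(A) = (1 + sqrt(65))/2 ≈ 4.5311

The eigenvalues of A are the roots of its characteristic polynomial. With M = A (coefficients from the trace and determinant):
  p(λ) = det(λ I - M) = λ^2 - λ - 16.
For λ^2 - λ - 16 the discriminant is 65. It is nonnegative but not a perfect square, so the roots are real and irrational: λ = (1 ± sqrt(65))/2 ≈ 4.5311, -3.5311.
Thus the eigenvalues (to 4 decimals) are 4.5311 (modulus 4.5311); -3.5311 (modulus 3.5311). The spectral radius is the largest modulus: r(A) = (1 + sqrt(65))/2 ≈ 4.5311. (Cross-check: r(A) ≤ ||A||_2 ≈ 4.5311; equality holds whenever A is normal, though it can also hold for some non-normal A.)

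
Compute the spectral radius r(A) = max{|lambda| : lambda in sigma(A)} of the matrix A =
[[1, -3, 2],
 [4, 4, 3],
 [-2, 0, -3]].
r(A) ≈ 3.1397

The eigenvalues of A are the roots of its characteristic polynomial. With M = A (coefficients from the trace, the sum of principal 2x2 minors, and det A):
  p(λ) = det(λ I - M) = λ^3 - 2λ^2 + 5λ + 14.
No integer candidate from the rational root theorem (±divisors of 14) is a root, so the roots are irrational. The cubic discriminant is Δ = -7764 < 0, so there is one real root and a complex-conjugate pair. p(-2) = -12 and p(-1) = 6 have opposite signs, so a root lies in (-2, -1); Newton's method refines it to λ ≈ -1.4202. Dividing out (λ - (-1.4202)) leaves approximately λ^2 - 3.4202λ + 9.8575. For λ^2 - 3.4202λ + 9.8575 the discriminant is -27.7321. It is negative, so the remaining roots are the complex-conjugate pair λ ≈ 1.7101 ± 2.6331i. Their product equals the constant term, so |λ|^2 ≈ 9.8575 and |λ| ≈ 3.1397.
Thus the eigenvalues (to 4 decimals) are -1.4202 (modulus 1.4202); 1.7101 ± 2.6331i (modulus 3.1397). The spectral radius is the largest modulus: r(A) ≈ 3.1397. (Cross-check: r(A) ≤ ||A||_2 ≈ 7.0071; equality holds whenever A is normal, though it can also hold for some non-normal A.)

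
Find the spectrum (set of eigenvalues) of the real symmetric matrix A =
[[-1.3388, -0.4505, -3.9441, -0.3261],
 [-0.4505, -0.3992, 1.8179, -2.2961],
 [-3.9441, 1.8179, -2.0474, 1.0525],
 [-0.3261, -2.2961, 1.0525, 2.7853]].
sigma(A) ≈ {-6, -2, 3, 4}

A is real symmetric, so its spectrum consists of real eigenvalues. Expanding the characteristic polynomial of the displayed matrix gives
  det(λ I - A) = p(λ) = λ^4 + (1)λ^3 + (-32)λ^2 + (11.9983)λ + (144.0077).
Solving p(λ) = 0 yields eigenvalues ≈ -6, -2, 3, 4. (A is shown rounded to 4 decimals, so these recover the underlying integer eigenvalues to within that precision.)
Verification: the trace of A = -1 equals the sum of eigenvalues -1, and det(A) ≈ 144.0077 matches the eigenvalue product 144.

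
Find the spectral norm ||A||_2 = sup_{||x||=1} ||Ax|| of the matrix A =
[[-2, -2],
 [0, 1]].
||A||_2 = sqrt((9 + sqrt(65))/2) ≈ 2.9208 (= sqrt(largest eigenvalue of A^T A))

||A||_2 = sigma_max(A) = sqrt(lambda_max(A^T A)). Form the symmetric matrix M = A^T A =
[[4, 4],
 [4, 5]].
Its characteristic polynomial (trace, determinant of M give the coefficients) is
  p(λ) = det(λ I - M) = λ^2 - 9λ + 4.
For λ^2 - 9λ + 4 the discriminant is 65. It is nonnegative but not a perfect square, so the roots are real and irrational: λ = (9 ± sqrt(65))/2 ≈ 8.5311, 0.4689.
So the eigenvalues of A^T A are ≈ 0.4689, 8.5311 (all ≥ 0, as they must be for A^T A). The largest is λ_max = (9 + sqrt(65))/2 ≈ 8.5311, hence ||A||_2 = sqrt(λ_max) = sqrt((9 + sqrt(65))/2) ≈ 2.9208.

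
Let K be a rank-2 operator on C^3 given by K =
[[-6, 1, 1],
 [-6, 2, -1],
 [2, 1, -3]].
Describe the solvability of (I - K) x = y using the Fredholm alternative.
(I - K) is invertible (det(I - K) = 13 ≠ 0), so for every y in C^3 the equation (I - K) x = y has a unique solution.

K has rank 2 and factors as K = U V^T = u1 v1^T + u2 v2^T with u1 = (3, 3, -1), v1 = (-2, 0, 1), u2 = (-1, -2, -1), v2 = (0, -1, 2) (multiplying out reproduces the displayed K). The nonzero eigenvalues of U V^T coincide with those of the 2 x 2 matrix G = V^T U = [[v1·u1, v1·u2], [v2·u1, v2·u2]] = [[-7, 1], [-5, 0]], and by the Sylvester determinant identity det(I_3 - U V^T) = det(I_2 - V^T U) = det([[8, -1], [5, 1]]) = (8)(1) - (-1)(5) = 13. (Direct check: I - K =
[[7, -1, -1],
 [6, -1, 1],
 [-2, -1, 4]]
has determinant 13.) The finite-dimensional Fredholm alternative says: either (I - K) is invertible, or ker(I - K) ≠ {0} and then range(I - K) = ker((I - K)^*)^⊥, with dim ker(I - K) = dim ker((I - K)^*). Since det(I - K) ≠ 0, 1 is not an eigenvalue of K and ker(I - K) = {0}, so we are in the first case: for every y there is a unique x = (I - K)^(-1) y. (Explicitly, by the Woodbury identity, (I - U V^T)^(-1) = I + U (I_2 - G)^(-1) V^T.)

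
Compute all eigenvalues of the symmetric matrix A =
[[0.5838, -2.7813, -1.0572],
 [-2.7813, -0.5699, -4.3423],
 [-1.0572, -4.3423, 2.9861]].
sigma(A) ≈ {-5, 2, 6}

A is real symmetric, so its spectrum consists of real eigenvalues. Expanding the characteristic polynomial of the displayed matrix gives
  det(λ I - A) = p(λ) = λ^3 + (-3)λ^2 + (-28)λ + (60).
Solving p(λ) = 0 yields eigenvalues ≈ -5, 2, 6. (A is shown rounded to 4 decimals, so these recover the underlying integer eigenvalues to within that precision.)
Verification: the trace of A = 3 equals the sum of eigenvalues 3, and det(A) ≈ -59.9999 matches the eigenvalue product -60.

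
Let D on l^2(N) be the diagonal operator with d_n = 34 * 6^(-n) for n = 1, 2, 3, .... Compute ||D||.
||D|| = 17/3 (attained at n = 1)

For D diagonal, ||D|| = sup_n |d_n|. The sequence d_n = 34 * 6^(-n) is positive and strictly decreasing (ratio 6^(-1) < 1), so the supremum is d_1 = 34/6 = 17/3. Hence ||D|| = 17/3.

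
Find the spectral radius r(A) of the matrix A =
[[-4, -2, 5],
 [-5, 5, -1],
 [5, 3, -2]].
r(A) ≈ 8.8809

The eigenvalues of A are the roots of its characteristic polynomial. With M = A (coefficients from the trace, the sum of principal 2x2 minors, and det A):
  p(λ) = det(λ I - M) = λ^3 + λ^2 - 54λ + 142.
No integer candidate from the rational root theorem (±divisors of 142) is a root, so the roots are irrational. The cubic discriminant is Δ = -50248 < 0, so there is one real root and a complex-conjugate pair. p(-9) = -20 and p(-8) = 126 have opposite signs, so a root lies in (-9, -8); Newton's method refines it to λ ≈ -8.8809. Dividing out (λ - (-8.8809)) leaves approximately λ^2 - 7.8809λ + 15.9894. For λ^2 - 7.8809λ + 15.9894 the discriminant is -1.849. It is negative, so the remaining roots are the complex-conjugate pair λ ≈ 3.9404 ± 0.6799i. Their product equals the constant term, so |λ|^2 ≈ 15.9894 and |λ| ≈ 3.9987.
Thus the eigenvalues (to 4 decimals) are -8.8809 (modulus 8.8809); 3.9404 ± 0.6799i (modulus 3.9987). The spectral radius is the largest modulus: r(A) ≈ 8.8809. (Cross-check: r(A) ≤ ||A||_2 ≈ 8.9708; equality holds whenever A is normal, though it can also hold for some non-normal A.)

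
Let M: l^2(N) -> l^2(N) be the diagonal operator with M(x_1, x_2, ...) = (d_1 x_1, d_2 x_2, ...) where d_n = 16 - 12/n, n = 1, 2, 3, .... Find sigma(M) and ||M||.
sigma(M) = {16 - 12/n : n ≥ 1} ∪ {16}; ||M|| = 16

A bounded diagonal operator on l^2 with diagonal entries d_n has spectrum equal to the closure of {d_n : n ≥ 1}: every d_n is an eigenvalue (with eigenvector e_n), so {d_n} ⊂ sigma(M); the spectrum is closed, so its closure is too; and for lambda not in the closure, (M - lambda I) has bounded inverse (the diagonal entries 1/(d_n - lambda) are bounded). For our sequence d_n = 16 - 12/n, n = 1, 2, 3, ...:
  - {d_n} = {16 - 12/n : n ≥ 1}; the only limit point is 16
  - closure = {16 - 12/n : n ≥ 1} ∪ {16}
For the norm: a diagonal operator has ||M|| = sup_n |d_n|. Here d_n = 16 - 12/n increases monotonically from d_1 = 4 toward 16, with all terms in [4, 16); so sup_n |d_n| = 16 (the supremum is the limit, not attained). So ||M|| = 16.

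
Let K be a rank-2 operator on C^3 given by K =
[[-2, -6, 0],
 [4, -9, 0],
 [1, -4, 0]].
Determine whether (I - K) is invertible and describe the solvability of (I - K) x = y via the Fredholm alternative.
(I - K) is invertible (det(I - K) = 54 ≠ 0), so for every y in C^3 the equation (I - K) x = y has a unique solution.

K has rank 2 and factors as K = U V^T = u1 v1^T + u2 v2^T with u1 = (-2, -2, -1), v1 = (1, 3, 0), u2 = (0, 3, 1), v2 = (2, -1, 0) (multiplying out reproduces the displayed K). The nonzero eigenvalues of U V^T coincide with those of the 2 x 2 matrix G = V^T U = [[v1·u1, v1·u2], [v2·u1, v2·u2]] = [[-8, 9], [-2, -3]], and by the Sylvester determinant identity det(I_3 - U V^T) = det(I_2 - V^T U) = det([[9, -9], [2, 4]]) = (9)(4) - (-9)(2) = 54. (Direct check: I - K =
[[3, 6, 0],
 [-4, 10, 0],
 [-1, 4, 1]]
has determinant 54.) The finite-dimensional Fredholm alternative says: either (I - K) is invertible, or ker(I - K) ≠ {0} and then range(I - K) = ker((I - K)^*)^⊥, with dim ker(I - K) = dim ker((I - K)^*). Since det(I - K) ≠ 0, 1 is not an eigenvalue of K and ker(I - K) = {0}, so we are in the first case: for every y there is a unique x = (I - K)^(-1) y. (Explicitly, by the Woodbury identity, (I - U V^T)^(-1) = I + U (I_2 - G)^(-1) V^T.)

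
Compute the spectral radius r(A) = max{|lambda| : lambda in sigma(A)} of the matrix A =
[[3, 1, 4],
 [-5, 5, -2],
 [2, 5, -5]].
r(A) ≈ 5.9841

The eigenvalues of A are the roots of its characteristic polynomial. With M = A (coefficients from the trace, the sum of principal 2x2 minors, and det A):
  p(λ) = det(λ I - M) = λ^3 - 3λ^2 - 18λ + 214.
No integer candidate from the rational root theorem (±divisors of 214) is a root, so the roots are irrational. The cubic discriminant is Δ = -979128 < 0, so there is one real root and a complex-conjugate pair. p(-6) = -2 and p(-5) = 104 have opposite signs, so a root lies in (-6, -5); Newton's method refines it to λ ≈ -5.9841. Dividing out (λ - (-5.9841)) leaves approximately λ^2 - 8.9841λ + 35.7615. For λ^2 - 8.9841λ + 35.7615 the discriminant is -62.3323. It is negative, so the remaining roots are the complex-conjugate pair λ ≈ 4.492 ± 3.9475i. Their product equals the constant term, so |λ|^2 ≈ 35.7615 and |λ| ≈ 5.9801.
Thus the eigenvalues (to 4 decimals) are -5.9841 (modulus 5.9841); 4.492 ± 3.9475i (modulus 5.9801). The spectral radius is the largest modulus: r(A) ≈ 5.9841. (Cross-check: r(A) ≤ ||A||_2 ≈ 9.232; equality holds whenever A is normal, though it can also hold for some non-normal A.)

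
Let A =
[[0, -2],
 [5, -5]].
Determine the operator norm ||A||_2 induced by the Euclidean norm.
||A||_2 = sqrt((54 + sqrt(2516))/2) ≈ 7.2166 (= sqrt(largest eigenvalue of A^T A))

||A||_2 = sigma_max(A) = sqrt(lambda_max(A^T A)). Form the symmetric matrix M = A^T A =
[[25, -25],
 [-25, 29]].
Its characteristic polynomial (trace, determinant of M give the coefficients) is
  p(λ) = det(λ I - M) = λ^2 - 54λ + 100.
For λ^2 - 54λ + 100 the discriminant is 2516. It is nonnegative but not a perfect square, so the roots are real and irrational: λ = (54 ± sqrt(2516))/2 ≈ 52.0799, 1.9201.
So the eigenvalues of A^T A are ≈ 1.9201, 52.0799 (all ≥ 0, as they must be for A^T A). The largest is λ_max = (54 + sqrt(2516))/2 ≈ 52.0799, hence ||A||_2 = sqrt(λ_max) = sqrt((54 + sqrt(2516))/2) ≈ 7.2166.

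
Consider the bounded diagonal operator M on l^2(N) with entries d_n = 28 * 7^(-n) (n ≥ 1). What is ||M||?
||M|| = 4 (attained at n = 1)

For M diagonal, ||M|| = sup_n |d_n|. The sequence d_n = 28 * 7^(-n) is positive and strictly decreasing (ratio 7^(-1) < 1), so the supremum is d_1 = 28/7 = 4. Hence ||M|| = 4.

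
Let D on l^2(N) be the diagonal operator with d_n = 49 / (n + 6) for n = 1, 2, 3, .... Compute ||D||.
||D|| = 7 (attained at n = 1)

For D diagonal, ||D|| = sup_n |d_n| = sup_n 49/(n + 6). This is positive and strictly decreasing in n, so the supremum is attained at n = 1: d_1 = 49/(1 + 6) = 7. Hence ||D|| = 7.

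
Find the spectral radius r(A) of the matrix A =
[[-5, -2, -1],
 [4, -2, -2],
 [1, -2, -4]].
r(A) ≈ 5.4109

The eigenvalues of A are the roots of its characteristic polynomial. With M = A (coefficients from the trace, the sum of principal 2x2 minors, and det A):
  p(λ) = det(λ I - M) = λ^3 + 11λ^2 + 43λ + 42.
No integer candidate from the rational root theorem (±divisors of 42) is a root, so the roots are irrational. The cubic discriminant is Δ = -7947 < 0, so there is one real root and a complex-conjugate pair. p(-2) = -8 and p(-1) = 9 have opposite signs, so a root lies in (-2, -1); Newton's method refines it to λ ≈ -1.4345. Dividing out (λ - (-1.4345)) leaves approximately λ^2 + 9.5655λ + 29.2782. For λ^2 + 9.5655λ + 29.2782 the discriminant is -25.6141. It is negative, so the remaining roots are the complex-conjugate pair λ ≈ -4.7827 ± 2.5305i. Their product equals the constant term, so |λ|^2 ≈ 29.2782 and |λ| ≈ 5.4109.
Thus the eigenvalues (to 4 decimals) are -1.4345 (modulus 1.4345); -4.7827 ± 2.5305i (modulus 5.4109). The spectral radius is the largest modulus: r(A) ≈ 5.4109. (Cross-check: r(A) ≤ ||A||_2 ≈ 6.6901; equality holds whenever A is normal, though it can also hold for some non-normal A.)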